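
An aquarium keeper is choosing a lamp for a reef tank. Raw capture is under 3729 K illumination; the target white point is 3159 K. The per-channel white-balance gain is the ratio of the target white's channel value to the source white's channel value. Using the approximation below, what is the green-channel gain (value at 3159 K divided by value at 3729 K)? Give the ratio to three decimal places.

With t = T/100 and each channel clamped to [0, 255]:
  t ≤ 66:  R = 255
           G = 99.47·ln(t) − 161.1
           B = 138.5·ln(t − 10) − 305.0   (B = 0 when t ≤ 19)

At 3729 K (t = 37.29):
  G = 99.47·ln 37.29 − 161.1 = 99.47·3.6187 − 161.1 = 198.855.
At 3159 K (t = 31.59):
  G = 99.47·ln 31.59 − 161.1 = 99.47·3.4528 − 161.1 = 182.354.
Gain = 182.354 / 198.855 = 0.9170 → 0.917.

0.917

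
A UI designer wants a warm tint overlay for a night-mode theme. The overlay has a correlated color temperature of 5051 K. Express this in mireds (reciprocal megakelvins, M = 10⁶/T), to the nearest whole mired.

198 mireds

M = 10⁶ / 5051 = 197.981 → 198 mireds.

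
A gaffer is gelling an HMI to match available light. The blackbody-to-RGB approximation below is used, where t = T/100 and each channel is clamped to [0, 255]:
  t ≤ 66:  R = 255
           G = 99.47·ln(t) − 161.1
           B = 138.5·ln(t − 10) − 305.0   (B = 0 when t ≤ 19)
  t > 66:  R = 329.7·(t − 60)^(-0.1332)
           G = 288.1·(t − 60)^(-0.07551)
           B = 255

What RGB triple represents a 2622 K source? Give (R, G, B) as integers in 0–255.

(255, 164, 81)

t = 2622/100 = 26.22; the t ≤ 66 branch applies.
R = 255 by definition for t ≤ 66.
G = 99.47·ln 26.22 − 161.1 = 99.47·3.2665 − 161.1 = 163.821.
B = 138.5·ln(26.22 − 10) − 305.0 = 138.5·ln 16.22 − 305.0 = 138.5·2.7862 − 305.0 = 80.895.
Rounded: (255, 164, 81).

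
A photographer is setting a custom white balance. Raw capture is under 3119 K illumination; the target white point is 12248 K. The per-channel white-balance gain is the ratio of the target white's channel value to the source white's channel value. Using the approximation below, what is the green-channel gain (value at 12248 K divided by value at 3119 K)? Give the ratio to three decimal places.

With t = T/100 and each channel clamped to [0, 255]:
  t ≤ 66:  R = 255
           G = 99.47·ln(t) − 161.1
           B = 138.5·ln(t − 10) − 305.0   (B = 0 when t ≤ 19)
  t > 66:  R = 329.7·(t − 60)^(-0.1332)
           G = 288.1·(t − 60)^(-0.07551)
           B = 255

At 3119 K (t = 31.19):
  G = 99.47·ln 31.19 − 161.1 = 99.47·3.4401 − 161.1 = 181.087.
At 12248 K (t = 122.48):
  G = 288.1·(122.48 − 60)^(-0.07551) = 288.1·62.48^(-0.07551) = 288.1·0.73182 = 210.837.
Gain = 210.837 / 181.087 = 1.1643 → 1.164.

1.164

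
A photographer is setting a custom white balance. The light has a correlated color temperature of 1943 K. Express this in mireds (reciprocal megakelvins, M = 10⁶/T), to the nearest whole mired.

515 mireds

M = 10⁶ / 1943 = 514.668 → 515 mireds.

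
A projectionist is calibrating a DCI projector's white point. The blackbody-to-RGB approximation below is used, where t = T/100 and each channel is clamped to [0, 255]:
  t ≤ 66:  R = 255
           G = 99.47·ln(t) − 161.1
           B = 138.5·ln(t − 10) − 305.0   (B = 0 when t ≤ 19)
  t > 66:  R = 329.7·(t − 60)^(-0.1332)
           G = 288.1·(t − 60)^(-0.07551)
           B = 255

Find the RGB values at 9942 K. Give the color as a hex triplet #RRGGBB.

#CADAFF

t = 9942/100 = 99.42; the t > 66 branch applies.
R = 329.7·(99.42 − 60)^(-0.1332) = 329.7·39.42^(-0.1332) = 329.7·0.61299 = 202.101.
G = 288.1·(99.42 − 60)^(-0.07551) = 288.1·39.42^(-0.07551) = 288.1·0.75772 = 218.298.
B = 255 by definition for t > 66.
Rounded: (202, 218, 255).
In hex: #CADAFF.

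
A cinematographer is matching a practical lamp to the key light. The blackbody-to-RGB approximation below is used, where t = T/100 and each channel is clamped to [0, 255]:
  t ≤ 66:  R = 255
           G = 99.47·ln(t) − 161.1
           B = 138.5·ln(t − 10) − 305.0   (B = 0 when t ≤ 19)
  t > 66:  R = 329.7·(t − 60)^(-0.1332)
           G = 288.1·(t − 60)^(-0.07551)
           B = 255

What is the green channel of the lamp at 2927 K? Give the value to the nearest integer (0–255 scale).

175

t = 2927/100 = 29.27; the t ≤ 66 branch applies.
G = 99.47·ln 29.27 − 161.1 = 99.47·3.3766 − 161.1 = 174.767.
Rounded: 175.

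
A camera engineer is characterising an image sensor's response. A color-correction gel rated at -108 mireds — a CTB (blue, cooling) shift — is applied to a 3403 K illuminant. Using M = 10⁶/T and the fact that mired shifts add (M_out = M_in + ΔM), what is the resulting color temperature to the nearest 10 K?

5380 K

M_in = 10⁶/3403 = 293.86 mireds.
M_out = 293.86 + (-108) = 185.86 mireds.
T_out = 10⁶/185.86 = 5380.4 K → 5380 K.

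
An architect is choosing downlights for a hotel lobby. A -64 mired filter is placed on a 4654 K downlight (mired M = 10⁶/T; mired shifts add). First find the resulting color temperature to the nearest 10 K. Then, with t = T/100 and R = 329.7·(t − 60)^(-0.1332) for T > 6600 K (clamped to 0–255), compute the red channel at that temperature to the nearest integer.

255

M_in = 10⁶/4654 = 214.87; M_out = 214.87 + (-64) = 150.87.
T_out = 10⁶/150.87 = 6628.3 K → 6630 K; t = 66.3.
R = 329.7·(66.3 − 60)^(-0.1332) = 329.7·6.3^(-0.1332) = 329.7·0.78258 = 258.016 → clamped to 255.
Rounded: 255.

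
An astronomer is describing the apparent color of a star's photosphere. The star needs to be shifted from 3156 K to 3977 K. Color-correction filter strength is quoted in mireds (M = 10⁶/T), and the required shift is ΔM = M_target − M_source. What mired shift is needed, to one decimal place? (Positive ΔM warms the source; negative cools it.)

-65.4 mireds

M_source = 10⁶/3156 = 316.857; M_target = 10⁶/3977 = 251.446.
ΔM = 251.446 − 316.857 = -65.411 → -65.4 mireds, a cooling shift.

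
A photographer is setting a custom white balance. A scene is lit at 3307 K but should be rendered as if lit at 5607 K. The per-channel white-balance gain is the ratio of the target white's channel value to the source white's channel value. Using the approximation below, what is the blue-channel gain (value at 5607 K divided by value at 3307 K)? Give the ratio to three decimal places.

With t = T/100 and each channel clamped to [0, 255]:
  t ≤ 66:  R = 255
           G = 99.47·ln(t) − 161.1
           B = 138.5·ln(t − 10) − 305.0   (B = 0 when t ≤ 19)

At 3307 K (t = 33.07):
  B = 138.5·ln(33.07 − 10) − 305.0 = 138.5·ln 23.07 − 305.0 = 138.5·3.1385 − 305.0 = 129.687.
At 5607 K (t = 56.07):
  B = 138.5·ln(56.07 − 10) − 305.0 = 138.5·ln 46.07 − 305.0 = 138.5·3.8302 − 305.0 = 225.477.
Gain = 225.477 / 129.687 = 1.7386 → 1.739.

1.739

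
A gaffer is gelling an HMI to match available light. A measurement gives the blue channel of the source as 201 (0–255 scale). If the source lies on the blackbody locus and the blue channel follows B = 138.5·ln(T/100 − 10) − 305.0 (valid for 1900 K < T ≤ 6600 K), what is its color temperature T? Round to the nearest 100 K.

4900 K

ln(t − 10) = (201 + 305.0) / 138.5 = 3.6534.
t − 10 = e^3.6534 = 38.607, so t = 48.607.
T = 100·t = 4861 K → 4900 K to the nearest 100 K.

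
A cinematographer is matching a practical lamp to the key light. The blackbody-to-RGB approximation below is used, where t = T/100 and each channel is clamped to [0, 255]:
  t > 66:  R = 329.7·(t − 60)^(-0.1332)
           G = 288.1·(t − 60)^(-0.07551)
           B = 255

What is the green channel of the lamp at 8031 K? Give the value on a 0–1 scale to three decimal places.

0.900

t = 8031/100 = 80.31; the t > 66 branch applies.
G = 288.1·(80.31 − 60)^(-0.07551) = 288.1·20.31^(-0.07551) = 288.1·0.79663 = 229.508.
On a 0–1 scale: 229.508/255 = 0.9000 → 0.900.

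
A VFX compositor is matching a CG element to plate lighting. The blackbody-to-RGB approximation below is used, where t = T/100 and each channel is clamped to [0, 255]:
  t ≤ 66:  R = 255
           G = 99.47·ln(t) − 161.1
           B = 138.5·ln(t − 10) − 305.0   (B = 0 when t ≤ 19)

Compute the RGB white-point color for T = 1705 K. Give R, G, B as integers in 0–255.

R=255, G=121, B=0

t = 1705/100 = 17.05; the t ≤ 66 branch applies.
R = 255 by definition for t ≤ 66.
G = 99.47·ln 17.05 − 161.1 = 99.47·2.8362 − 161.1 = 121.012.
t = 17.05 ≤ 19, so B = 0.
Rounded: (255, 121, 0).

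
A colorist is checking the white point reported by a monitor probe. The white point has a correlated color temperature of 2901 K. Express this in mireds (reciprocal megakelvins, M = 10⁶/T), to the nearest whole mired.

345 mireds

M = 10⁶ / 2901 = 344.709 → 345 mireds.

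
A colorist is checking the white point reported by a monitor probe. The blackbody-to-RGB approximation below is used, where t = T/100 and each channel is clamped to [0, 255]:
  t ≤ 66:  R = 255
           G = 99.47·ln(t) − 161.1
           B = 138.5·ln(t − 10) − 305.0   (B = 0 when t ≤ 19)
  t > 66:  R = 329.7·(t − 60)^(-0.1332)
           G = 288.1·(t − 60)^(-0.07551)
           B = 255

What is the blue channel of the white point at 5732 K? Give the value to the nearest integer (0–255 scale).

229

t = 5732/100 = 57.32; the t ≤ 66 branch applies.
B = 138.5·ln(57.32 − 10) − 305.0 = 138.5·ln 47.32 − 305.0 = 138.5·3.8569 − 305.0 = 229.185.
Rounded: 229.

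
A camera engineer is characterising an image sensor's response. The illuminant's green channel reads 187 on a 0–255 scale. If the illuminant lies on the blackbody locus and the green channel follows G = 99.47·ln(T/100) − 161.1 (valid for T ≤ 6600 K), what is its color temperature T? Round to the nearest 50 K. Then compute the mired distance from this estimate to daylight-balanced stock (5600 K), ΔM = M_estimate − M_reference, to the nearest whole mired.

ln t = (187 + 161.1) / 99.47 = 3.4995.
t = e^3.4995 = 33.100.
T = 100·t = 3310 K → 3300 K to the nearest 50 K.
M_estimate = 10⁶/3300 = 303.03; M_reference = 10⁶/5600 = 178.57.
ΔM = 303.03 − 178.57 = 124.46 → +124 mireds.

+124 mireds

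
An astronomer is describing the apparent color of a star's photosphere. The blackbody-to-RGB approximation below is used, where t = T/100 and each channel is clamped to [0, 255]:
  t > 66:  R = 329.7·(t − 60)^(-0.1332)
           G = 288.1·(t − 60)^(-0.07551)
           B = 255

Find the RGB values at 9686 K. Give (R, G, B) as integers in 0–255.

t = 9686/100 = 96.86; the t > 66 branch applies.
R = 329.7·(96.86 − 60)^(-0.1332) = 329.7·36.86^(-0.1332) = 329.7·0.61849 = 203.917.
G = 288.1·(96.86 − 60)^(-0.07551) = 288.1·36.86^(-0.07551) = 288.1·0.76157 = 219.408.
B = 255 by definition for t > 66.
Rounded: (204, 219, 255).

(204, 219, 255)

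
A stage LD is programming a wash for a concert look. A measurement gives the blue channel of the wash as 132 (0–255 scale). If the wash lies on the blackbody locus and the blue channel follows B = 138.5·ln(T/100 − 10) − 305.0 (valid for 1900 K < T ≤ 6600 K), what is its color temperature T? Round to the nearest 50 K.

ln(t − 10) = (132 + 305.0) / 138.5 = 3.1552.
t − 10 = e^3.1552 = 23.459, so t = 33.459.
T = 100·t = 3346 K → 3350 K to the nearest 50 K.

3350 K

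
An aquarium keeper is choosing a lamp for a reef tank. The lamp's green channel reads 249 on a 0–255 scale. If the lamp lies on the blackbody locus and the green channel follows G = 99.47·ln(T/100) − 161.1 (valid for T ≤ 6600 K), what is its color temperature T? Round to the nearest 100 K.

6200 K

ln t = (249 + 161.1) / 99.47 = 4.1229.
t = e^4.1229 = 61.735.
T = 100·t = 6174 K → 6200 K to the nearest 100 K.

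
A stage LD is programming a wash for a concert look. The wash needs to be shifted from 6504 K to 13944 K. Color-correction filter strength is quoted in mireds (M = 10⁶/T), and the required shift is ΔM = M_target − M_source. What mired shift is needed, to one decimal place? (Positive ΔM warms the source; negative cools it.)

-82.0 mireds

M_source = 10⁶/6504 = 153.752; M_target = 10⁶/13944 = 71.715.
ΔM = 71.715 − 153.752 = -82.036 → -82.0 mireds, a cooling shift.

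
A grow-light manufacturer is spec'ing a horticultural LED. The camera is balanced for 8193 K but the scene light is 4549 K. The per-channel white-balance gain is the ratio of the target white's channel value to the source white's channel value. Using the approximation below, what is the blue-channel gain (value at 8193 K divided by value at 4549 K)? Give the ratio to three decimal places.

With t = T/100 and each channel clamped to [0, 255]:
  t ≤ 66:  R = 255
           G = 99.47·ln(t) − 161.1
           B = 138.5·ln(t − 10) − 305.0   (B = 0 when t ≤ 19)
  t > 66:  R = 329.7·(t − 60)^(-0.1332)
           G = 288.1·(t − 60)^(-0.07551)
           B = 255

1.347

At 4549 K (t = 45.49):
  B = 138.5·ln(45.49 − 10) − 305.0 = 138.5·ln 35.49 − 305.0 = 138.5·3.5693 − 305.0 = 189.341.
At 8193 K (t = 81.93):
  B = 255 by definition for t > 66.
Gain = 255.000 / 189.341 = 1.3468 → 1.347.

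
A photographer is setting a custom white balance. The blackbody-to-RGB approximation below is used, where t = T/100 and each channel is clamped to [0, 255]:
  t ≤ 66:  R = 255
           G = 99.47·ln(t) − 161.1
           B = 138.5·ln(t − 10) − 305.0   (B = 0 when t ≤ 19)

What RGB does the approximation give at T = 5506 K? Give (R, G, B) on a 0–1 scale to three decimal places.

t = 5506/100 = 55.06; the t ≤ 66 branch applies.
R = 255 by definition for t ≤ 66.
G = 99.47·ln 55.06 − 161.1 = 99.47·4.0084 − 161.1 = 237.618.
B = 138.5·ln(55.06 − 10) − 305.0 = 138.5·ln 45.06 − 305.0 = 138.5·3.8080 − 305.0 = 222.407.
Dividing each by 255: (1.0000, 0.9318, 0.8722) → (1.000, 0.932, 0.872).

(1.000, 0.932, 0.872)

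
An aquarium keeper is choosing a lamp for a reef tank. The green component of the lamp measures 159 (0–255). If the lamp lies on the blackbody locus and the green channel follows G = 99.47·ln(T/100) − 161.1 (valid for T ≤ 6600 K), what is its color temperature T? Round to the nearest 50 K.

ln t = (159 + 161.1) / 99.47 = 3.2181.
t = e^3.2181 = 24.980.
T = 100·t = 2498 K → 2500 K to the nearest 50 K.

2500 K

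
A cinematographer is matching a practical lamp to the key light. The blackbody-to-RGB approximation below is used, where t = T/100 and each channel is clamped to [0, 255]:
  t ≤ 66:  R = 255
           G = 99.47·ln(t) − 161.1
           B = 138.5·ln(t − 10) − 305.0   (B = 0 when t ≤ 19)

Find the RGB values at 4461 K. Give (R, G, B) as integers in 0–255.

(255, 217, 186)

t = 4461/100 = 44.61; the t ≤ 66 branch applies.
R = 255 by definition for t ≤ 66.
G = 99.47·ln 44.61 − 161.1 = 99.47·3.7980 − 161.1 = 216.683.
B = 138.5·ln(44.61 − 10) − 305.0 = 138.5·ln 34.61 − 305.0 = 138.5·3.5441 − 305.0 = 185.864.
Rounded: (255, 217, 186).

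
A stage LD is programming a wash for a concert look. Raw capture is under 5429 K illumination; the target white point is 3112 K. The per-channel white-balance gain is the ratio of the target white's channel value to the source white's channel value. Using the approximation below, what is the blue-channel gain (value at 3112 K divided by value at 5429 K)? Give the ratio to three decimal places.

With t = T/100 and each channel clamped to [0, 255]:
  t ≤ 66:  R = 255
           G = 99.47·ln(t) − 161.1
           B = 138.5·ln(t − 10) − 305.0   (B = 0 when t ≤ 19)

At 5429 K (t = 54.29):
  B = 138.5·ln(54.29 − 10) − 305.0 = 138.5·ln 44.29 − 305.0 = 138.5·3.7908 − 305.0 = 220.020.
At 3112 K (t = 31.12):
  B = 138.5·ln(31.12 − 10) − 305.0 = 138.5·ln 21.12 − 305.0 = 138.5·3.0502 − 305.0 = 117.456.
Gain = 117.456 / 220.020 = 0.5338 → 0.534.

0.534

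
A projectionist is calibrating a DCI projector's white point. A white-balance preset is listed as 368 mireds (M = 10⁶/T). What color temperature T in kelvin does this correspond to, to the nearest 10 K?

2720 K

T = 10⁶ / 368 = 2717.39 K → 2720 K.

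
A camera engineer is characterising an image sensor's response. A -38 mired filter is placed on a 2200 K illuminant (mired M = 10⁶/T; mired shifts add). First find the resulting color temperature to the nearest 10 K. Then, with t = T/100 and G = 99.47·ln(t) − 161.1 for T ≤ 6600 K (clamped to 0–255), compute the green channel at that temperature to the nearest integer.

155

M_in = 10⁶/2200 = 454.55; M_out = 454.55 + (-38) = 416.55.
T_out = 10⁶/416.55 = 2400.7 K → 2400 K; t = 24.
G = 99.47·ln 24 − 161.1 = 99.47·3.1781 − 161.1 = 155.021.
Rounded: 155.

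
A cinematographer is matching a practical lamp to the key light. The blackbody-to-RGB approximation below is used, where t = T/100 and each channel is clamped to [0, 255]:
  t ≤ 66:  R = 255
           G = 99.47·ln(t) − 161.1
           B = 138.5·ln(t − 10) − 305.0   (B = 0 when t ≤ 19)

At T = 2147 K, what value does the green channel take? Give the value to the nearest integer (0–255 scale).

t = 2147/100 = 21.47; the t ≤ 66 branch applies.
G = 99.47·ln 21.47 − 161.1 = 99.47·3.0667 − 161.1 = 143.940.
Rounded: 144.

144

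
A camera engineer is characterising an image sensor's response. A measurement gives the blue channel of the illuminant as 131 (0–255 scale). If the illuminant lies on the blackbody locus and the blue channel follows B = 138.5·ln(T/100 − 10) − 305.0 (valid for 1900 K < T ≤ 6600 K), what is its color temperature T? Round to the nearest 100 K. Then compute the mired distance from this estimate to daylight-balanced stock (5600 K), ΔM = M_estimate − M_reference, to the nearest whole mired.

+124 mireds

ln(t − 10) = (131 + 305.0) / 138.5 = 3.1480.
t − 10 = e^3.1480 = 23.290, so t = 33.290.
T = 100·t = 3329 K → 3300 K to the nearest 100 K.
M_estimate = 10⁶/3300 = 303.03; M_reference = 10⁶/5600 = 178.57.
ΔM = 303.03 − 178.57 = 124.46 → +124 mireds.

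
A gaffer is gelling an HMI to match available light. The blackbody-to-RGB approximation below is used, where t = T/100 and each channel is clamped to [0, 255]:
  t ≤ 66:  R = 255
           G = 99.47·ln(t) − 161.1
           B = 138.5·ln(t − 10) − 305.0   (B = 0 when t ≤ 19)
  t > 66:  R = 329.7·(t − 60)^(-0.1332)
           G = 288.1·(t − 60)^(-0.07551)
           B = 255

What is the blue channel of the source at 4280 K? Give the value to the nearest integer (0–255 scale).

t = 4280/100 = 42.8; the t ≤ 66 branch applies.
B = 138.5·ln(42.8 − 10) − 305.0 = 138.5·ln 32.8 − 305.0 = 138.5·3.4904 − 305.0 = 178.424.
Rounded: 178.

178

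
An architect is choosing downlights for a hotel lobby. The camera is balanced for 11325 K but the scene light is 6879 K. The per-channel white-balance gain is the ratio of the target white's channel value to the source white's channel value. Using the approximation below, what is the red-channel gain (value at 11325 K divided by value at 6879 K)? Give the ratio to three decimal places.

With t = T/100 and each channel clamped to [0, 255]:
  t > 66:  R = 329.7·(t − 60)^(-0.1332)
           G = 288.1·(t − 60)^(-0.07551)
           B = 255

0.787

At 6879 K (t = 68.79):
  R = 329.7·(68.79 − 60)^(-0.1332) = 329.7·8.79^(-0.1332) = 329.7·0.74862 = 246.820.
At 11325 K (t = 113.25):
  R = 329.7·(113.25 − 60)^(-0.1332) = 329.7·53.25^(-0.1332) = 329.7·0.58892 = 194.166.
Gain = 194.166 / 246.820 = 0.7867 → 0.787.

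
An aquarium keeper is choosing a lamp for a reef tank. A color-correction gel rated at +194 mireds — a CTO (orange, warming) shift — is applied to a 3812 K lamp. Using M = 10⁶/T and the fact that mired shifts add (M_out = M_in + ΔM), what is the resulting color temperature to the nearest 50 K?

2200 K

M_in = 10⁶/3812 = 262.33 mireds.
M_out = 262.33 + (+194) = 456.33 mireds.
T_out = 10⁶/456.33 = 2191.4 K → 2200 K.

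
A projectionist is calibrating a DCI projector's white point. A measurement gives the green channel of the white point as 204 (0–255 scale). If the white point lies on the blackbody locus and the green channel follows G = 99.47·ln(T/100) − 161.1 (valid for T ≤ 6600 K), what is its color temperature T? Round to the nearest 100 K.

3900 K

ln t = (204 + 161.1) / 99.47 = 3.6705.
t = e^3.6705 = 39.270.
T = 100·t = 3927 K → 3900 K to the nearest 100 K.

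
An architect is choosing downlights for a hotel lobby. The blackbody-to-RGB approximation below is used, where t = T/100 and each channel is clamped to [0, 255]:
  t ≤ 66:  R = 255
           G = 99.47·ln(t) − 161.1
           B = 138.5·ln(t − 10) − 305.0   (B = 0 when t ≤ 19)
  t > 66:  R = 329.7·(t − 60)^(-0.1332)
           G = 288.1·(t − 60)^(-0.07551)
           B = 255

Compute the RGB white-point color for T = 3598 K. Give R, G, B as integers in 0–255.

R=255, G=195, B=146

t = 3598/100 = 35.98; the t ≤ 66 branch applies.
R = 255 by definition for t ≤ 66.
G = 99.47·ln 35.98 − 161.1 = 99.47·3.5830 − 161.1 = 195.297.
B = 138.5·ln(35.98 − 10) − 305.0 = 138.5·ln 25.98 − 305.0 = 138.5·3.2573 − 305.0 = 146.140.
Rounded: (255, 195, 146).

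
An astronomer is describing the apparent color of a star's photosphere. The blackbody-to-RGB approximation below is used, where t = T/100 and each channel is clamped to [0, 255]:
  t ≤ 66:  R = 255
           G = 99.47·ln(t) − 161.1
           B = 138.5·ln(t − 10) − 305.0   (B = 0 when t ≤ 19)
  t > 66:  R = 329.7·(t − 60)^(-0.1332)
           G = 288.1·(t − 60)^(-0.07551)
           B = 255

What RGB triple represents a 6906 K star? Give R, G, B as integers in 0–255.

R=246, G=244, B=255

t = 6906/100 = 69.06; the t > 66 branch applies.
R = 329.7·(69.06 − 60)^(-0.1332) = 329.7·9.06^(-0.1332) = 329.7·0.74561 = 245.827.
G = 288.1·(69.06 − 60)^(-0.07551) = 288.1·9.06^(-0.07551) = 288.1·0.84670 = 243.933.
B = 255 by definition for t > 66.
Rounded: (246, 244, 255).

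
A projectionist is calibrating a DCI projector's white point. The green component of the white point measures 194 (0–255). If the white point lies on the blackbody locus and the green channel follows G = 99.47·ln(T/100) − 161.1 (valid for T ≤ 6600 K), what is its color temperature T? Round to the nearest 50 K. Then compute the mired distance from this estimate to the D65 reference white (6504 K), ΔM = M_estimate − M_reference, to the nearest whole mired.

ln t = (194 + 161.1) / 99.47 = 3.5699.
t = e^3.5699 = 35.514.
T = 100·t = 3551 K → 3550 K to the nearest 50 K.
M_estimate = 10⁶/3550 = 281.69; M_reference = 10⁶/6504 = 153.75.
ΔM = 281.69 − 153.75 = 127.94 → +128 mireds.

+128 mireds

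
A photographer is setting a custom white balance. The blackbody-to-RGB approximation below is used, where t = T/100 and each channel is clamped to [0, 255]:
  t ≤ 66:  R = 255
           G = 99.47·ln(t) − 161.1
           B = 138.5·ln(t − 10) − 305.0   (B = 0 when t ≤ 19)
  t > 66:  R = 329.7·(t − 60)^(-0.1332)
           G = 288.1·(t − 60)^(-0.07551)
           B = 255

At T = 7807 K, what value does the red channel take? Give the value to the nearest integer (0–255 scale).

224

t = 7807/100 = 78.07; the t > 66 branch applies.
R = 329.7·(78.07 − 60)^(-0.1332) = 329.7·18.07^(-0.1332) = 329.7·0.68010 = 224.229.
Rounded: 224.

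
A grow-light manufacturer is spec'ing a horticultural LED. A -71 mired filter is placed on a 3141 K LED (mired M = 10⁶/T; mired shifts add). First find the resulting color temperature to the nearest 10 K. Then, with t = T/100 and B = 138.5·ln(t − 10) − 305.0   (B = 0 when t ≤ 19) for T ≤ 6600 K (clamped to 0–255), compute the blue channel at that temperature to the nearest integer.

168

M_in = 10⁶/3141 = 318.37; M_out = 318.37 + (-71) = 247.37.
T_out = 10⁶/247.37 = 4042.5 K → 4040 K; t = 40.4.
B = 138.5·ln(40.4 − 10) − 305.0 = 138.5·ln 30.4 − 305.0 = 138.5·3.4144 − 305.0 = 167.900.
Rounded: 168.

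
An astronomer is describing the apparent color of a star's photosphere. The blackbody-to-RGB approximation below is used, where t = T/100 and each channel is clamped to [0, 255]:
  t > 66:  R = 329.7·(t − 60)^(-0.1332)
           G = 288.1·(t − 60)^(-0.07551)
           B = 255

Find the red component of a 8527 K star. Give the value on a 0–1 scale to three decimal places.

0.841

t = 8527/100 = 85.27; the t > 66 branch applies.
R = 329.7·(85.27 − 60)^(-0.1332) = 329.7·25.27^(-0.1332) = 329.7·0.65039 = 214.433.
On a 0–1 scale: 214.433/255 = 0.8409 → 0.841.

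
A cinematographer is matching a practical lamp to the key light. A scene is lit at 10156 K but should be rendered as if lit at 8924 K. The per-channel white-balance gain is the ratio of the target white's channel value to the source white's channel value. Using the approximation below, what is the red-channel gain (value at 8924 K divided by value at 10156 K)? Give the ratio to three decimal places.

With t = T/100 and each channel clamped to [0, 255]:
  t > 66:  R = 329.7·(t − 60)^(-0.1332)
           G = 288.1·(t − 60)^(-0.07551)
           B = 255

At 10156 K (t = 101.56):
  R = 329.7·(101.56 − 60)^(-0.1332) = 329.7·41.56^(-0.1332) = 329.7·0.60868 = 200.683.
At 8924 K (t = 89.24):
  R = 329.7·(89.24 − 60)^(-0.1332) = 329.7·29.24^(-0.1332) = 329.7·0.63787 = 210.306.
Gain = 210.306 / 200.683 = 1.0479 → 1.048.

1.048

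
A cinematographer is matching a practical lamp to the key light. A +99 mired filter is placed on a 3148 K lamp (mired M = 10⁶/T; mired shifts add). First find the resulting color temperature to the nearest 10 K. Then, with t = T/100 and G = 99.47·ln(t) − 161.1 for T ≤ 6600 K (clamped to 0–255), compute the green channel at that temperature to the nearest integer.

155

M_in = 10⁶/3148 = 317.66; M_out = 317.66 + (+99) = 416.66.
T_out = 10⁶/416.66 = 2400.0 K → 2400 K; t = 24.
G = 99.47·ln 24 − 161.1 = 99.47·3.1781 − 161.1 = 155.021.
Rounded: 155.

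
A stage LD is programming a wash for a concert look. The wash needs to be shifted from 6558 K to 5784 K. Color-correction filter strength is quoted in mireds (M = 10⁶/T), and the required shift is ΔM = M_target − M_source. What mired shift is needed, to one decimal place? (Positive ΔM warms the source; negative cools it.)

M_source = 10⁶/6558 = 152.486; M_target = 10⁶/5784 = 172.891.
ΔM = 172.891 − 152.486 = 20.405 → +20.4 mireds, a warming shift.

+20.4 mireds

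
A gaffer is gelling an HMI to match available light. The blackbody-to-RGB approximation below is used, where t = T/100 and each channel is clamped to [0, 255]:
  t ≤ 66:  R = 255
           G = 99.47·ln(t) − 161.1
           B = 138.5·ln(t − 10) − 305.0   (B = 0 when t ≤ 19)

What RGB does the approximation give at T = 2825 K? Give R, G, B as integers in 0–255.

R=255, G=171, B=97

t = 2825/100 = 28.25; the t ≤ 66 branch applies.
R = 255 by definition for t ≤ 66.
G = 99.47·ln 28.25 − 161.1 = 99.47·3.3411 − 161.1 = 171.239.
B = 138.5·ln(28.25 − 10) − 305.0 = 138.5·ln 18.25 − 305.0 = 138.5·2.9042 − 305.0 = 97.227.
Rounded: (255, 171, 97).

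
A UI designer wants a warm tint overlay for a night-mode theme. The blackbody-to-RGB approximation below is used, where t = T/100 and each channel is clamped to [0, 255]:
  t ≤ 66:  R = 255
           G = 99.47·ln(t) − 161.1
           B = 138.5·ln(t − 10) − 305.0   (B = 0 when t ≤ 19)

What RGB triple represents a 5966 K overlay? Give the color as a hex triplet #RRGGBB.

t = 5966/100 = 59.66; the t ≤ 66 branch applies.
R = 255 by definition for t ≤ 66.
G = 99.47·ln 59.66 − 161.1 = 99.47·4.0887 − 161.1 = 245.599.
B = 138.5·ln(59.66 − 10) − 305.0 = 138.5·ln 49.66 − 305.0 = 138.5·3.9052 − 305.0 = 235.870.
Rounded: (255, 246, 236).
In hex: #FFF6EC.

#FFF6EC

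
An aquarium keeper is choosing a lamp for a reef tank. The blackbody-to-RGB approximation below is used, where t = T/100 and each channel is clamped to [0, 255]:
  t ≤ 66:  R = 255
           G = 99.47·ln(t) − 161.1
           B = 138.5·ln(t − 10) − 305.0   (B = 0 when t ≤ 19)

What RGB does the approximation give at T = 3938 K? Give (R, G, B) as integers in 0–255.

(255, 204, 163)

t = 3938/100 = 39.38; the t ≤ 66 branch applies.
R = 255 by definition for t ≤ 66.
G = 99.47·ln 39.38 − 161.1 = 99.47·3.6733 − 161.1 = 204.279.
B = 138.5·ln(39.38 − 10) − 305.0 = 138.5·ln 29.38 − 305.0 = 138.5·3.3803 − 305.0 = 163.174.
Rounded: (255, 204, 163).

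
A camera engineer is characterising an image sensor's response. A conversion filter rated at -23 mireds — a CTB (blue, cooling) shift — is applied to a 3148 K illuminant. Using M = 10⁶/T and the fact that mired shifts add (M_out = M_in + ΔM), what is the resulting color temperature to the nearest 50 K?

3400 K

M_in = 10⁶/3148 = 317.66 mireds.
M_out = 317.66 + (-23) = 294.66 mireds.
T_out = 10⁶/294.66 = 3393.7 K → 3400 K.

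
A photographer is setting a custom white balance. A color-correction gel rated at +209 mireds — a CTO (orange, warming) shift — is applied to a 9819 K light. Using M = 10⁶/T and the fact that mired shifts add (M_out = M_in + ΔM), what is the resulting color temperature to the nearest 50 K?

M_in = 10⁶/9819 = 101.84 mireds.
M_out = 101.84 + (+209) = 310.84 mireds.
T_out = 10⁶/310.84 = 3217.1 K → 3200 K.

3200 K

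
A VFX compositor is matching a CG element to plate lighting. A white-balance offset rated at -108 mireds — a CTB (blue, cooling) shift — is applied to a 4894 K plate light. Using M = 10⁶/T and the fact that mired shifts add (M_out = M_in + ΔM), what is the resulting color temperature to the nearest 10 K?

M_in = 10⁶/4894 = 204.33 mireds.
M_out = 204.33 + (-108) = 96.33 mireds.
T_out = 10⁶/96.33 = 10380.8 K → 10380 K.

10380 K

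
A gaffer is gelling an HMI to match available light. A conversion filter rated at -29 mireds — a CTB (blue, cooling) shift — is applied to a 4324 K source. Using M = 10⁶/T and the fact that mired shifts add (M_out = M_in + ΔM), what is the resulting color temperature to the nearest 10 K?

M_in = 10⁶/4324 = 231.27 mireds.
M_out = 231.27 + (-29) = 202.27 mireds.
T_out = 10⁶/202.27 = 4944.0 K → 4940 K.

4940 K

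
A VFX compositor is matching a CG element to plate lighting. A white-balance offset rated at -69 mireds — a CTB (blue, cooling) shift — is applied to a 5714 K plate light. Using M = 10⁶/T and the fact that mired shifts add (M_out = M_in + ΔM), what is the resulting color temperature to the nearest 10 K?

9430 K

M_in = 10⁶/5714 = 175.01 mireds.
M_out = 175.01 + (-69) = 106.01 mireds.
T_out = 10⁶/106.01 = 9433.2 K → 9430 K.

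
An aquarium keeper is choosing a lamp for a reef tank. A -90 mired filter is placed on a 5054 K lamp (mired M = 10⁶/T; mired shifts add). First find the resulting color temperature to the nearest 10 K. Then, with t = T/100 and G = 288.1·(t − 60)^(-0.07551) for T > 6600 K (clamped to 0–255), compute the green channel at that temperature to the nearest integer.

M_in = 10⁶/5054 = 197.86; M_out = 197.86 + (-90) = 107.86.
T_out = 10⁶/107.86 = 9271.0 K → 9270 K; t = 92.7.
G = 288.1·(92.7 − 60)^(-0.07551) = 288.1·32.7^(-0.07551) = 288.1·0.76849 = 221.401.
Rounded: 221.

221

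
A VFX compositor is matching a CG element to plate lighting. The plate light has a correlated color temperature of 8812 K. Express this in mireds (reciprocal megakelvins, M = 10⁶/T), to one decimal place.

113.5 mireds

M = 10⁶ / 8812 = 113.482 → 113.5 mireds.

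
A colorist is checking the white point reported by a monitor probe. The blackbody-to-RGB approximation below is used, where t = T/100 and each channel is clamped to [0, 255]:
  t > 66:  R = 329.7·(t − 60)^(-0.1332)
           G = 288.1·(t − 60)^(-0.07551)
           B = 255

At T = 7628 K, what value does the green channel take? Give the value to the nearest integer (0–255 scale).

233

t = 7628/100 = 76.28; the t > 66 branch applies.
G = 288.1·(76.28 − 60)^(-0.07551) = 288.1·16.28^(-0.07551) = 288.1·0.81004 = 233.373.
Rounded: 233.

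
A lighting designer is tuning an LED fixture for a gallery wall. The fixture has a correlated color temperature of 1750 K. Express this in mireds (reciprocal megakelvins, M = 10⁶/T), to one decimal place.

571.4 mireds

M = 10⁶ / 1750 = 571.429 → 571.4 mireds.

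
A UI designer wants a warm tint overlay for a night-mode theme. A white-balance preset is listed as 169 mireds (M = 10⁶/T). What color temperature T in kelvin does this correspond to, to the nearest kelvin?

5917 K

T = 10⁶ / 169 = 5917.16 K → 5917 K.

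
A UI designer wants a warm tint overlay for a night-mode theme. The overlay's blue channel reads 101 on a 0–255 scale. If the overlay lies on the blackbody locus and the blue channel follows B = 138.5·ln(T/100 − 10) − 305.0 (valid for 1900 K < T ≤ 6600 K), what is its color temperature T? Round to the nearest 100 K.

2900 K

ln(t − 10) = (101 + 305.0) / 138.5 = 2.9314.
t − 10 = e^2.9314 = 18.754, so t = 28.754.
T = 100·t = 2875 K → 2900 K to the nearest 100 K.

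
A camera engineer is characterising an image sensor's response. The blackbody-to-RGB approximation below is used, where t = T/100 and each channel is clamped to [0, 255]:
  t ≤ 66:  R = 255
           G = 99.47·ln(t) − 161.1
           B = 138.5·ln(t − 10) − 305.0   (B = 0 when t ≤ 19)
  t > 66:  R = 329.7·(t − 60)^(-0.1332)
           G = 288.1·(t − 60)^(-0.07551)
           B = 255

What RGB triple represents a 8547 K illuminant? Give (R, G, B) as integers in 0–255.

t = 8547/100 = 85.47; the t > 66 branch applies.
R = 329.7·(85.47 − 60)^(-0.1332) = 329.7·25.47^(-0.1332) = 329.7·0.64971 = 214.208.
G = 288.1·(85.47 − 60)^(-0.07551) = 288.1·25.47^(-0.07551) = 288.1·0.78312 = 225.618.
B = 255 by definition for t > 66.
Rounded: (214, 226, 255).

(214, 226, 255)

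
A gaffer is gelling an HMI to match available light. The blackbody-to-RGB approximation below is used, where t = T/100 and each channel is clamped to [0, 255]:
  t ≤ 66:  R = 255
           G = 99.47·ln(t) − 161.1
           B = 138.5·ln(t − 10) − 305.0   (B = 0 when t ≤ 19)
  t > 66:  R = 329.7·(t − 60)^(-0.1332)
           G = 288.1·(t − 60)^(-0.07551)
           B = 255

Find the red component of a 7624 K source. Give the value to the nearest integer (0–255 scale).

t = 7624/100 = 76.24; the t > 66 branch applies.
R = 329.7·(76.24 − 60)^(-0.1332) = 329.7·16.24^(-0.1332) = 329.7·0.68984 = 227.441.
Rounded: 227.

227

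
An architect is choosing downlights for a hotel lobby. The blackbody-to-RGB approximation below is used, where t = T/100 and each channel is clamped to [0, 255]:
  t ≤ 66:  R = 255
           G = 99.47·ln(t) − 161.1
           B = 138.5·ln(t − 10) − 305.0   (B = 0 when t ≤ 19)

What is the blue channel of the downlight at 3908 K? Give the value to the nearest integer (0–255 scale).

t = 3908/100 = 39.08; the t ≤ 66 branch applies.
B = 138.5·ln(39.08 − 10) − 305.0 = 138.5·ln 29.08 − 305.0 = 138.5·3.3701 − 305.0 = 161.752.
Rounded: 162.

162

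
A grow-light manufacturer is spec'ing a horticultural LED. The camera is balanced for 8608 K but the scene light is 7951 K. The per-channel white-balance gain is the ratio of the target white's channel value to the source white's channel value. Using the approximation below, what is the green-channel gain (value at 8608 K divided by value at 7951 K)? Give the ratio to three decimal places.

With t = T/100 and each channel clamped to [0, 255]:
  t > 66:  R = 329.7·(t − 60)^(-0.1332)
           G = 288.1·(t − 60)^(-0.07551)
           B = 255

0.978

At 7951 K (t = 79.51):
  G = 288.1·(79.51 − 60)^(-0.07551) = 288.1·19.51^(-0.07551) = 288.1·0.79905 = 230.206.
At 8608 K (t = 86.08):
  G = 288.1·(86.08 − 60)^(-0.07551) = 288.1·26.08^(-0.07551) = 288.1·0.78173 = 225.215.
Gain = 225.215 / 230.206 = 0.9783 → 0.978.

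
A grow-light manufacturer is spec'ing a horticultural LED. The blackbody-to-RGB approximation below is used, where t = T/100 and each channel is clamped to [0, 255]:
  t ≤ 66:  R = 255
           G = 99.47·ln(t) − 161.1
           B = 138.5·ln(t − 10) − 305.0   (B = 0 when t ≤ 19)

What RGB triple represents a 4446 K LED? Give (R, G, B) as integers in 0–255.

(255, 216, 185)

t = 4446/100 = 44.46; the t ≤ 66 branch applies.
R = 255 by definition for t ≤ 66.
G = 99.47·ln 44.46 − 161.1 = 99.47·3.7946 − 161.1 = 216.348.
B = 138.5·ln(44.46 − 10) − 305.0 = 138.5·ln 34.46 − 305.0 = 138.5·3.5398 − 305.0 = 185.262.
Rounded: (255, 216, 185).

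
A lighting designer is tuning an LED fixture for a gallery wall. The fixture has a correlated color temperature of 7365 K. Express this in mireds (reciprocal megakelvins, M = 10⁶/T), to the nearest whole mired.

136 mireds

M = 10⁶ / 7365 = 135.777 → 136 mireds.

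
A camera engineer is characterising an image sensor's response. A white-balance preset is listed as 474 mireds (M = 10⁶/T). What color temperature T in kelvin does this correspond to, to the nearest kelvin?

2110 K

T = 10⁶ / 474 = 2109.70 K → 2110 K.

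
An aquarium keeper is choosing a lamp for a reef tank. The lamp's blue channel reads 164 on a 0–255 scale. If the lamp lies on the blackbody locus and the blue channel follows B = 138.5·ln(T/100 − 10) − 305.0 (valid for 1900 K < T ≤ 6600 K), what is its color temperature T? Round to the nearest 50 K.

3950 K

ln(t − 10) = (164 + 305.0) / 138.5 = 3.3863.
t − 10 = e^3.3863 = 29.556, so t = 39.556.
T = 100·t = 3956 K → 3950 K to the nearest 50 K.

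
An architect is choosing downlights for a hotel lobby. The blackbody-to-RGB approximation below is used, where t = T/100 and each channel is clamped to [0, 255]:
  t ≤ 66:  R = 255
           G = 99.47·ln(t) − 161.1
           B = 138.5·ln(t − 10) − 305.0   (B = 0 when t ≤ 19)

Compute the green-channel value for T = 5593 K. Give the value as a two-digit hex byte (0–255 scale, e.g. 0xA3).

t = 5593/100 = 55.93; the t ≤ 66 branch applies.
G = 99.47·ln 55.93 − 161.1 = 99.47·4.0241 − 161.1 = 239.177.
Rounded: 239; in hex, 0xEF.

0xEF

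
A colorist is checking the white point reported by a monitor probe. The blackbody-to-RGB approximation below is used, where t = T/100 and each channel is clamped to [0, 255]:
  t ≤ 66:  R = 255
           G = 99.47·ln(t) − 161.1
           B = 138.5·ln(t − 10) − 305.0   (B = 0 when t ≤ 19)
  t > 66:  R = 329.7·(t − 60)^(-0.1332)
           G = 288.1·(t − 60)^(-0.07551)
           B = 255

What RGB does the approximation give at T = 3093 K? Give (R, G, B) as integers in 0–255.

t = 3093/100 = 30.93; the t ≤ 66 branch applies.
R = 255 by definition for t ≤ 66.
G = 99.47·ln 30.93 − 161.1 = 99.47·3.4317 − 161.1 = 180.254.
B = 138.5·ln(30.93 − 10) − 305.0 = 138.5·ln 20.93 − 305.0 = 138.5·3.0412 − 305.0 = 116.204.
Rounded: (255, 180, 116).

(255, 180, 116)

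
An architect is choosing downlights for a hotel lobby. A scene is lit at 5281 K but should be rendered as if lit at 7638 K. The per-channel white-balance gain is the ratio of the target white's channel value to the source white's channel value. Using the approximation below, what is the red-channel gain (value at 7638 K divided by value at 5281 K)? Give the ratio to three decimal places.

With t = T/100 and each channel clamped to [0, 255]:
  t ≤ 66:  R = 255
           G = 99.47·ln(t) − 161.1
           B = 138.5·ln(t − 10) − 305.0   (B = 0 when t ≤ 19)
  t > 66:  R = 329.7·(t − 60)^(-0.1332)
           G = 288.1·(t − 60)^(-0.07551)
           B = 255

0.891

At 5281 K (t = 52.81):
  R = 255 by definition for t ≤ 66.
At 7638 K (t = 76.38):
  R = 329.7·(76.38 − 60)^(-0.1332) = 329.7·16.38^(-0.1332) = 329.7·0.68905 = 227.181.
Gain = 227.181 / 255.000 = 0.8909 → 0.891.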